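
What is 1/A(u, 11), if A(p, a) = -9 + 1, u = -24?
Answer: -1/8 ≈ -0.12500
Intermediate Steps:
A(p, a) = -8
1/A(u, 11) = 1/(-8) = -1/8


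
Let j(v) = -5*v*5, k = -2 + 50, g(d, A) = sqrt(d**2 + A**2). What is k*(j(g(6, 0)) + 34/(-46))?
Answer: -166416/23 ≈ -7235.5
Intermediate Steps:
g(d, A) = sqrt(A**2 + d**2)
k = 48
j(v) = -25*v
k*(j(g(6, 0)) + 34/(-46)) = 48*(-25*sqrt(0**2 + 6**2) + 34/(-46)) = 48*(-25*sqrt(0 + 36) + 34*(-1/46)) = 48*(-25*sqrt(36) - 17/23) = 48*(-25*6 - 17/23) = 48*(-150 - 17/23) = 48*(-3467/23) = -166416/23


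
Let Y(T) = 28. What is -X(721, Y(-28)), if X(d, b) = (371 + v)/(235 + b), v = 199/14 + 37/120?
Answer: -323839/220920 ≈ -1.4659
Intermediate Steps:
v = 12199/840 (v = 199*(1/14) + 37*(1/120) = 199/14 + 37/120 = 12199/840 ≈ 14.523)
X(d, b) = 323839/(840*(235 + b)) (X(d, b) = (371 + 12199/840)/(235 + b) = 323839/(840*(235 + b)))
-X(721, Y(-28)) = -323839/(840*(235 + 28)) = -323839/(840*263) = -1*323839/220920 = -323839/220920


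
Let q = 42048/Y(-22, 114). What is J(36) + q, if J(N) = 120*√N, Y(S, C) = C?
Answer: 20688/19 ≈ 1088.8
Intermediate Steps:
q = 7008/19 (q = 42048/114 = 42048*(1/114) = 7008/19 ≈ 368.84)
J(36) + q = 120*√36 + 7008/19 = 120*6 + 7008/19 = 720 + 7008/19 = 20688/19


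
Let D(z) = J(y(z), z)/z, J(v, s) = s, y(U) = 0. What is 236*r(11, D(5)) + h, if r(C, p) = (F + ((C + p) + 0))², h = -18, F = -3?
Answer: 19098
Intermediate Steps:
D(z) = 1 (D(z) = z/z = 1)
r(C, p) = (-3 + C + p)² (r(C, p) = (-3 + ((C + p) + 0))² = (-3 + (C + p))² = (-3 + C + p)²)
236*r(11, D(5)) + h = 236*(-3 + 11 + 1)² - 18 = 236*9² - 18 = 236*81 - 18 = 19116 - 18 = 19098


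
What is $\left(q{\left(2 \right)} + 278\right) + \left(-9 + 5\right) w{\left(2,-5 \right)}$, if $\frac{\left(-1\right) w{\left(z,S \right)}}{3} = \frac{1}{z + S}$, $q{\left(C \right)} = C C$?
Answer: $278$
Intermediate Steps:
$q{\left(C \right)} = C^{2}$
$w{\left(z,S \right)} = - \frac{3}{S + z}$ ($w{\left(z,S \right)} = - \frac{3}{z + S} = - \frac{3}{S + z}$)
$\left(q{\left(2 \right)} + 278\right) + \left(-9 + 5\right) w{\left(2,-5 \right)} = \left(2^{2} + 278\right) + \left(-9 + 5\right) \left(- \frac{3}{-5 + 2}\right) = \left(4 + 278\right) - 4 \left(- \frac{3}{-3}\right) = 282 - 4 \left(\left(-3\right) \left(- \frac{1}{3}\right)\right) = 282 - 4 = 278$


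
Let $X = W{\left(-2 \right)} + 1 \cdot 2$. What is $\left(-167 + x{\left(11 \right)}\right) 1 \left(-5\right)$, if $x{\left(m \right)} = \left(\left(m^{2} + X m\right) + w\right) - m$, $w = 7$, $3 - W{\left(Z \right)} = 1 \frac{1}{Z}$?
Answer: $- \frac{105}{2} \approx -52.5$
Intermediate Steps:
$W{\left(Z \right)} = 3 - \frac{1}{Z}$ ($W{\left(Z \right)} = 3 - 1 \frac{1}{Z} = 3 - \frac{1}{Z}$)
$X = \frac{11}{2}$ ($X = \left(3 - \frac{1}{-2}\right) + 1 \cdot 2 = \left(3 - - \frac{1}{2}\right) + 2 = \left(3 + \frac{1}{2}\right) + 2 = \frac{7}{2} + 2 = \frac{11}{2} \approx 5.5$)
$x{\left(m \right)} = 7 + m^{2} + \frac{9 m}{2}$ ($x{\left(m \right)} = \left(\left(m^{2} + \frac{11 m}{2}\right) + 7\right) - m = \left(7 + m^{2} + \frac{11 m}{2}\right) - m = 7 + m^{2} + \frac{9 m}{2}$)
$\left(-167 + x{\left(11 \right)}\right) 1 \left(-5\right) = \left(-167 + \left(7 + 11^{2} + \frac{9}{2} \cdot 11\right)\right) 1 \left(-5\right) = \left(-167 + \left(7 + 121 + \frac{99}{2}\right)\right) \left(-5\right) = \left(-167 + \frac{355}{2}\right) \left(-5\right) = \frac{21}{2} \left(-5\right) = - \frac{105}{2}$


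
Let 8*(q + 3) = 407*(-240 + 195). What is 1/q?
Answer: -8/18339 ≈ -0.00043623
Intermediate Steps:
q = -18339/8 (q = -3 + (407*(-240 + 195))/8 = -3 + (407*(-45))/8 = -3 + (1/8)*(-18315) = -3 - 18315/8 = -18339/8 ≈ -2292.4)
1/q = 1/(-18339/8) = -8/18339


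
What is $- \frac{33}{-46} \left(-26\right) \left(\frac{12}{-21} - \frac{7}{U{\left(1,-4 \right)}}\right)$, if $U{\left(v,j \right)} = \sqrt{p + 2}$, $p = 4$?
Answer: $\frac{1716}{161} + \frac{1001 \sqrt{6}}{46} \approx 63.961$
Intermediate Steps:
$U{\left(v,j \right)} = \sqrt{6}$ ($U{\left(v,j \right)} = \sqrt{4 + 2} = \sqrt{6}$)
$- \frac{33}{-46} \left(-26\right) \left(\frac{12}{-21} - \frac{7}{U{\left(1,-4 \right)}}\right) = - \frac{33}{-46} \left(-26\right) \left(\frac{12}{-21} - \frac{7}{\sqrt{6}}\right) = \left(-33\right) \left(- \frac{1}{46}\right) \left(-26\right) \left(12 \left(- \frac{1}{21}\right) - 7 \frac{\sqrt{6}}{6}\right) = \frac{33}{46} \left(-26\right) \left(- \frac{4}{7} - \frac{7 \sqrt{6}}{6}\right) = - \frac{429 \left(- \frac{4}{7} - \frac{7 \sqrt{6}}{6}\right)}{23} = \frac{1716}{161} + \frac{1001 \sqrt{6}}{46}$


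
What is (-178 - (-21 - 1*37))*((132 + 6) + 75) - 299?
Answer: -25859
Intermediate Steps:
(-178 - (-21 - 1*37))*((132 + 6) + 75) - 299 = (-178 - (-21 - 37))*(138 + 75) - 299 = (-178 - 1*(-58))*213 - 299 = (-178 + 58)*213 - 299 = -120*213 - 299 = -25560 - 299 = -25859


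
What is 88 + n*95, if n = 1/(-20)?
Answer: 333/4 ≈ 83.250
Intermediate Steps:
n = -1/20 ≈ -0.050000
88 + n*95 = 88 - 1/20*95 = 88 - 19/4 = 333/4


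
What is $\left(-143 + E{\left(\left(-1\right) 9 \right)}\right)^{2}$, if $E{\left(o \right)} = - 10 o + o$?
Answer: $3844$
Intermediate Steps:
$E{\left(o \right)} = - 9 o$
$\left(-143 + E{\left(\left(-1\right) 9 \right)}\right)^{2} = \left(-143 - 9 \left(\left(-1\right) 9\right)\right)^{2} = \left(-143 - -81\right)^{2} = \left(-143 + 81\right)^{2} = \left(-62\right)^{2} = 3844$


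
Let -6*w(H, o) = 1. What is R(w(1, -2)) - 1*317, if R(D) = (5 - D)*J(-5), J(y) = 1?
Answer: -1871/6 ≈ -311.83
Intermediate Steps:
w(H, o) = -⅙ (w(H, o) = -⅙*1 = -⅙)
R(D) = 5 - D (R(D) = (5 - D)*1 = 5 - D)
R(w(1, -2)) - 1*317 = (5 - 1*(-⅙)) - 1*317 = (5 + ⅙) - 317 = 31/6 - 317 = -1871/6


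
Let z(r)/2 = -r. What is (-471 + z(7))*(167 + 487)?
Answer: -317190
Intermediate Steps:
z(r) = -2*r (z(r) = 2*(-r) = -2*r)
(-471 + z(7))*(167 + 487) = (-471 - 2*7)*(167 + 487) = (-471 - 14)*654 = -485*654 = -317190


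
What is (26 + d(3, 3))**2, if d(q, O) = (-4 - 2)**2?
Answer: 3844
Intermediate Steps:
d(q, O) = 36 (d(q, O) = (-6)**2 = 36)
(26 + d(3, 3))**2 = (26 + 36)**2 = 62**2 = 3844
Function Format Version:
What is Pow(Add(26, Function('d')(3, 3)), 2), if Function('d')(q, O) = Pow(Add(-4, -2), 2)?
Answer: 3844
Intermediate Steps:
Function('d')(q, O) = 36 (Function('d')(q, O) = Pow(-6, 2) = 36)
Pow(Add(26, Function('d')(3, 3)), 2) = Pow(Add(26, 36), 2) = Pow(62, 2) = 3844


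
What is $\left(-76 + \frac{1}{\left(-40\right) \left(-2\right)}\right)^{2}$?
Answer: $\frac{36954241}{6400} \approx 5774.1$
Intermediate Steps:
$\left(-76 + \frac{1}{\left(-40\right) \left(-2\right)}\right)^{2} = \left(-76 + \frac{1}{80}\right)^{2} = \left(- \frac{6079}{80}\right)^{2} = \frac{36954241}{6400}$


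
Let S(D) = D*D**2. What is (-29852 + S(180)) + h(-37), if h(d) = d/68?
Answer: 394546027/68 ≈ 5.8021e+6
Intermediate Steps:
S(D) = D**3
h(d) = d/68 (h(d) = d*(1/68) = d/68)
(-29852 + S(180)) + h(-37) = (-29852 + 180**3) + (1/68)*(-37) = (-29852 + 5832000) - 37/68 = 5802148 - 37/68 = 394546027/68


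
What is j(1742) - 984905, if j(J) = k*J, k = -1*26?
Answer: -1030197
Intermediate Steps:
k = -26
j(J) = -26*J
j(1742) - 984905 = -26*1742 - 984905 = -45292 - 984905 = -1030197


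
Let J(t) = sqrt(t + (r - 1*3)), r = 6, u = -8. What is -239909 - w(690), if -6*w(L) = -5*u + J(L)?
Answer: -719707/3 + sqrt(77)/2 ≈ -2.3990e+5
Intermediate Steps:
J(t) = sqrt(3 + t) (J(t) = sqrt(t + (6 - 1*3)) = sqrt(t + (6 - 3)) = sqrt(t + 3) = sqrt(3 + t))
w(L) = -20/3 - sqrt(3 + L)/6 (w(L) = -(-5*(-8) + sqrt(3 + L))/6 = -(40 + sqrt(3 + L))/6 = -20/3 - sqrt(3 + L)/6)
-239909 - w(690) = -239909 - (-20/3 - sqrt(3 + 690)/6) = -239909 - (-20/3 - sqrt(77)/2) = -239909 + (20/3 + sqrt(77)/2) = -719707/3 + sqrt(77)/2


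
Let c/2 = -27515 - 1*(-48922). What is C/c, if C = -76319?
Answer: -76319/42814 ≈ -1.7826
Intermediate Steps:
c = 42814 (c = 2*(-27515 - 1*(-48922)) = 2*(-27515 + 48922) = 2*21407 = 42814)
C/c = -76319/42814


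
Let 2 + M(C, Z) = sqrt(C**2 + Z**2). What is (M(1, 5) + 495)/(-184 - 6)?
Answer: -493/190 - sqrt(26)/190 ≈ -2.6216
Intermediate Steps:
M(C, Z) = -2 + sqrt(C**2 + Z**2)
(M(1, 5) + 495)/(-184 - 6) = ((-2 + sqrt(1**2 + 5**2)) + 495)/(-184 - 6) = ((-2 + sqrt(1 + 25)) + 495)/(-190) = ((-2 + sqrt(26)) + 495)*(-1/190) = (493 + sqrt(26))*(-1/190) = -493/190 - sqrt(26)/190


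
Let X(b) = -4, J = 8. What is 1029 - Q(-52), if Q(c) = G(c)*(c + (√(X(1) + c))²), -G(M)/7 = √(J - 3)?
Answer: 1029 - 756*√5 ≈ -661.47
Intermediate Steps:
G(M) = -7*√5 (G(M) = -7*√(8 - 3) = -7*√5)
Q(c) = -7*√5*(-4 + 2*c) (Q(c) = (-7*√5)*(c + (√(-4 + c))²) = (-7*√5)*(c + (-4 + c)) = (-7*√5)*(-4 + 2*c) = -7*√5*(-4 + 2*c))
1029 - Q(-52) = 1029 - 14*√5*(2 - 1*(-52)) = 1029 - 14*√5*(2 + 52) = 1029 - 14*√5*54 = 1029 - 756*√5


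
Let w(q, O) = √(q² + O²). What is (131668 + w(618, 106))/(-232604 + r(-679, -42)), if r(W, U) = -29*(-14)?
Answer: -65834/116099 - √98290/116099 ≈ -0.56975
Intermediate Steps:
r(W, U) = 406
w(q, O) = √(O² + q²)
(131668 + w(618, 106))/(-232604 + r(-679, -42)) = (131668 + √(106² + 618²))/(-232604 + 406) = (131668 + √(11236 + 381924))/(-232198) = (131668 + √393160)*(-1/232198) = (131668 + 2*√98290)*(-1/232198) = -65834/116099 - √98290/116099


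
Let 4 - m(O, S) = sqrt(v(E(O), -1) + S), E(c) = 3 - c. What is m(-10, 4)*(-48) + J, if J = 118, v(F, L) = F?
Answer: -74 + 48*sqrt(17) ≈ 123.91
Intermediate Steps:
m(O, S) = 4 - sqrt(3 + S - O) (m(O, S) = 4 - sqrt((3 - O) + S) = 4 - sqrt(3 + S - O))
m(-10, 4)*(-48) + J = (4 - sqrt(3 + 4 - 1*(-10)))*(-48) + 118 = (4 - sqrt(3 + 4 + 10))*(-48) + 118 = (4 - sqrt(17))*(-48) + 118 = (-192 + 48*sqrt(17)) + 118 = -74 + 48*sqrt(17)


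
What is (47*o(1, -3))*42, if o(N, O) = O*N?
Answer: -5922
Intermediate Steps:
o(N, O) = N*O
(47*o(1, -3))*42 = (47*(1*(-3)))*42 = (47*(-3))*42 = -141*42 = -5922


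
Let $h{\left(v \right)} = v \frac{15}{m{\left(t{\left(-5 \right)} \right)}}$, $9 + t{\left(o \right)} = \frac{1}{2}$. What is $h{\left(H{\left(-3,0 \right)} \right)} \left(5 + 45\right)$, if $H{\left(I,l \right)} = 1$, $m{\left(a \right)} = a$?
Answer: $- \frac{1500}{17} \approx -88.235$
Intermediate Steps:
$t{\left(o \right)} = - \frac{17}{2}$ ($t{\left(o \right)} = -9 + \frac{1}{2} = - \frac{17}{2}$)
$h{\left(v \right)} = - \frac{30 v}{17}$ ($h{\left(v \right)} = v \frac{15}{- \frac{17}{2}} = v 15 \left(- \frac{2}{17}\right) = v \left(- \frac{30}{17}\right) = - \frac{30 v}{17}$)
$h{\left(H{\left(-3,0 \right)} \right)} \left(5 + 45\right) = \left(- \frac{30}{17}\right) 1 \left(5 + 45\right) = \left(- \frac{30}{17}\right) 50 = - \frac{1500}{17}$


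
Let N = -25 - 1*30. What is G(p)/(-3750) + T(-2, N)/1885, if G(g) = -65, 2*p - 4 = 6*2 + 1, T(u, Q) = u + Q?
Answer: -3649/282750 ≈ -0.012905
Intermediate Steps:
N = -55 (N = -25 - 30 = -55)
T(u, Q) = Q + u
p = 17/2 (p = 2 + (6*2 + 1)/2 = 2 + (12 + 1)/2 = 2 + (1/2)*13 = 2 + 13/2 = 17/2 ≈ 8.5000)
G(p)/(-3750) + T(-2, N)/1885 = -65/(-3750) + (-55 - 2)/1885 = -65*(-1/3750) - 57*1/1885 = 13/750 - 57/1885 = -3649/282750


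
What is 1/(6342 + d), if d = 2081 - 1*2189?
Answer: 1/6234 ≈ 0.00016041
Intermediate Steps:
d = -108 (d = 2081 - 2189 = -108)
1/(6342 + d) = 1/(6342 - 108) = 1/6234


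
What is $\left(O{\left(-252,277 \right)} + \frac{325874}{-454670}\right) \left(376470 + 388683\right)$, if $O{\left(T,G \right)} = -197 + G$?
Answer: $\frac{13791012846039}{227335} \approx 6.0664 \cdot 10^{7}$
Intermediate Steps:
$\left(O{\left(-252,277 \right)} + \frac{325874}{-454670}\right) \left(376470 + 388683\right) = \left(\left(-197 + 277\right) + \frac{325874}{-454670}\right) \left(376470 + 388683\right) = \left(80 + 325874 \left(- \frac{1}{454670}\right)\right) 765153 = \left(80 - \frac{162937}{227335}\right) 765153 = \frac{18023863}{227335} \cdot 765153 = \frac{13791012846039}{227335}$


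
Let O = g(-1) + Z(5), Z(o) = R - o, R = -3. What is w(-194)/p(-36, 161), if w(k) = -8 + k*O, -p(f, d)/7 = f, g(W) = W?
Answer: 869/126 ≈ 6.8968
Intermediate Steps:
p(f, d) = -7*f
Z(o) = -3 - o
O = -9 (O = -1 + (-3 - 1*5) = -1 + (-3 - 5) = -1 - 8 = -9)
w(k) = -8 - 9*k (w(k) = -8 + k*(-9) = -8 - 9*k)
w(-194)/p(-36, 161) = (-8 - 9*(-194))/((-7*(-36))) = (-8 + 1746)/252 = 1738*(1/252) = 869/126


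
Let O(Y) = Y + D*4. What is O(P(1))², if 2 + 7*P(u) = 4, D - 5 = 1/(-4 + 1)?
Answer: 158404/441 ≈ 359.19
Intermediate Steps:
D = 14/3 (D = 5 + 1/(-4 + 1) = 5 + 1/(-3) = 5 - ⅓ = 14/3 ≈ 4.6667)
P(u) = 2/7 (P(u) = -2/7 + (⅐)*4 = -2/7 + 4/7 = 2/7)
O(Y) = 56/3 + Y (O(Y) = Y + (14/3)*4 = Y + 56/3 = 56/3 + Y)
O(P(1))² = (56/3 + 2/7)² = (398/21)² = 158404/441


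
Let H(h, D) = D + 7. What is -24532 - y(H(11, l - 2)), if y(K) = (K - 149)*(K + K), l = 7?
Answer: -21244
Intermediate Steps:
H(h, D) = 7 + D
y(K) = 2*K*(-149 + K) (y(K) = (-149 + K)*(2*K) = 2*K*(-149 + K))
-24532 - y(H(11, l - 2)) = -24532 - 2*(7 + (7 - 2))*(-149 + (7 + (7 - 2))) = -24532 - 2*(7 + 5)*(-149 + (7 + 5)) = -24532 - 2*12*(-149 + 12) = -24532 - 2*12*(-137) = -24532 - 1*(-3288) = -24532 + 3288 = -21244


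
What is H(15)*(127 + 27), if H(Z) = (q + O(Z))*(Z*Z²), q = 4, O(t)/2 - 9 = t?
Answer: 27027000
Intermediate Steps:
O(t) = 18 + 2*t
H(Z) = Z³*(22 + 2*Z) (H(Z) = (4 + (18 + 2*Z))*(Z*Z²) = (22 + 2*Z)*Z³ = Z³*(22 + 2*Z))
H(15)*(127 + 27) = (2*15³*(11 + 15))*(127 + 27) = (2*3375*26)*154 = 175500*154 = 27027000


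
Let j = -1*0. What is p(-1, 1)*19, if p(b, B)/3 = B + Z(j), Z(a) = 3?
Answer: 228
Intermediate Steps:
j = 0
p(b, B) = 9 + 3*B (p(b, B) = 3*(B + 3) = 3*(3 + B) = 9 + 3*B)
p(-1, 1)*19 = (9 + 3*1)*19 = (9 + 3)*19 = 12*19 = 228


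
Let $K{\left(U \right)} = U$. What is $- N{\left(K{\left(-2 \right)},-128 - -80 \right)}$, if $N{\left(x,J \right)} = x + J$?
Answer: $50$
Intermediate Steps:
$N{\left(x,J \right)} = J + x$
$- N{\left(K{\left(-2 \right)},-128 - -80 \right)} = - (\left(-128 - -80\right) - 2) = - (\left(-128 + 80\right) - 2) = - (-48 - 2) = \left(-1\right) \left(-50\right) = 50$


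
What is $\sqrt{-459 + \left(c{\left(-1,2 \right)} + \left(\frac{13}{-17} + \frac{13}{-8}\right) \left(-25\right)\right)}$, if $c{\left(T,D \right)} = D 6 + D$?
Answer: $\frac{i \sqrt{1781430}}{68} \approx 19.628 i$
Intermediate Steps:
$c{\left(T,D \right)} = 7 D$ ($c{\left(T,D \right)} = 6 D + D = 7 D$)
$\sqrt{-459 + \left(c{\left(-1,2 \right)} + \left(\frac{13}{-17} + \frac{13}{-8}\right) \left(-25\right)\right)} = \sqrt{-459 + \left(7 \cdot 2 + \left(\frac{13}{-17} + \frac{13}{-8}\right) \left(-25\right)\right)} = \sqrt{-459 + \left(14 + \left(13 \left(- \frac{1}{17}\right) + 13 \left(- \frac{1}{8}\right)\right) \left(-25\right)\right)} = \sqrt{-459 + \left(14 + \left(- \frac{13}{17} - \frac{13}{8}\right) \left(-25\right)\right)} = \sqrt{-459 + \left(14 - - \frac{8125}{136}\right)} = \sqrt{-459 + \left(14 + \frac{8125}{136}\right)} = \sqrt{-459 + \frac{10029}{136}} = \sqrt{- \frac{52395}{136}} = \frac{i \sqrt{1781430}}{68}$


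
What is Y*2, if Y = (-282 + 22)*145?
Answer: -75400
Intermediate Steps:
Y = -37700 (Y = -260*145 = -37700)
Y*2 = -37700*2 = -75400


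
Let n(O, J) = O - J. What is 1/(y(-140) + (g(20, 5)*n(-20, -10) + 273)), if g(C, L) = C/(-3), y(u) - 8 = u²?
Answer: 3/59843 ≈ 5.0131e-5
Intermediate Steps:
y(u) = 8 + u²
g(C, L) = -C/3 (g(C, L) = C*(-⅓) = -C/3)
1/(y(-140) + (g(20, 5)*n(-20, -10) + 273)) = 1/((8 + (-140)²) + ((-⅓*20)*(-20 - 1*(-10)) + 273)) = 1/((8 + 19600) + (-20*(-20 + 10)/3 + 273)) = 1/(19608 + (-20/3*(-10) + 273)) = 1/(19608 + (200/3 + 273)) = 1/(19608 + 1019/3) = 1/(59843/3) = 3/59843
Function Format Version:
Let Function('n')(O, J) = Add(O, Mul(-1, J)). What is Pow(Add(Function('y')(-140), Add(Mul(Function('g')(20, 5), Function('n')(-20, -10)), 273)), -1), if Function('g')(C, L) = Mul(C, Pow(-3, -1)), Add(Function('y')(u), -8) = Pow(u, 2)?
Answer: Rational(3, 59843) ≈ 5.0131e-5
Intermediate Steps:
Function('y')(u) = Add(8, Pow(u, 2))
Function('g')(C, L) = Mul(Rational(-1, 3), C) (Function('g')(C, L) = Mul(C, Rational(-1, 3)) = Mul(Rational(-1, 3), C))
Pow(Add(Function('y')(-140), Add(Mul(Function('g')(20, 5), Function('n')(-20, -10)), 273)), -1) = Pow(Add(Add(8, Pow(-140, 2)), Add(Mul(Mul(Rational(-1, 3), 20), Add(-20, Mul(-1, -10))), 273)), -1) = Pow(Add(Add(8, 19600), Add(Mul(Rational(-20, 3), Add(-20, 10)), 273)), -1) = Pow(Add(19608, Add(Mul(Rational(-20, 3), -10), 273)), -1) = Pow(Add(19608, Add(Rational(200, 3), 273)), -1) = Pow(Add(19608, Rational(1019, 3)), -1) = Pow(Rational(59843, 3), -1) = Rational(3, 59843)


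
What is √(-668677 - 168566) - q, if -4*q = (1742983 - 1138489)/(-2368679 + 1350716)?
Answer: -33583/226214 + 3*I*√93027 ≈ -0.14846 + 915.01*I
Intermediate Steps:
q = 33583/226214 (q = -(1742983 - 1138489)/(4*(-2368679 + 1350716)) = -302247/(2*(-1017963)) = -302247*(-1)/(2*1017963) = -¼*(-67166/113107) = 33583/226214 ≈ 0.14846)
√(-668677 - 168566) - q = √(-668677 - 168566) - 1*33583/226214 = √(-837243) - 33583/226214 = 3*I*√93027 - 33583/226214 = -33583/226214 + 3*I*√93027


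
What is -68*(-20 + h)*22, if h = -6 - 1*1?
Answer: 40392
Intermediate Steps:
h = -7 (h = -6 - 1 = -7)
-68*(-20 + h)*22 = -68*(-20 - 7)*22 = -(-1836)*22 = -68*(-594) = 40392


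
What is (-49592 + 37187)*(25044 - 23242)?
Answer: -22353810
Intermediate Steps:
(-49592 + 37187)*(25044 - 23242) = -12405*1802 = -22353810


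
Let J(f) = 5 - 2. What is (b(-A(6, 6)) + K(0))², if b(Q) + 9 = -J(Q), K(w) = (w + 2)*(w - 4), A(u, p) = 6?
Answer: 400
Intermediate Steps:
J(f) = 3
K(w) = (-4 + w)*(2 + w) (K(w) = (2 + w)*(-4 + w) = (-4 + w)*(2 + w))
b(Q) = -12 (b(Q) = -9 - 1*3 = -9 - 3 = -12)
(b(-A(6, 6)) + K(0))² = (-12 + (-8 + 0² - 2*0))² = (-12 + (-8 + 0 + 0))² = (-12 - 8)² = (-20)² = 400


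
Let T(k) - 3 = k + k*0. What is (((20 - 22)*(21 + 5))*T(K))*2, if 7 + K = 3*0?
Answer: 416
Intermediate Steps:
K = -7 (K = -7 + 3*0 = -7 + 0 = -7)
T(k) = 3 + k (T(k) = 3 + (k + k*0) = 3 + (k + 0) = 3 + k)
(((20 - 22)*(21 + 5))*T(K))*2 = (((20 - 22)*(21 + 5))*(3 - 7))*2 = (-2*26*(-4))*2 = -52*(-4)*2 = 208*2 = 416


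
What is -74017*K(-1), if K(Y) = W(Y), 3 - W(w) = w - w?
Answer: -222051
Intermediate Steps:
W(w) = 3 (W(w) = 3 - (w - w) = 3 - 1*0 = 3 + 0 = 3)
K(Y) = 3
-74017*K(-1) = -74017*3 = -222051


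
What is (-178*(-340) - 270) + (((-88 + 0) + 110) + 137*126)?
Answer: 77534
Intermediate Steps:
(-178*(-340) - 270) + (((-88 + 0) + 110) + 137*126) = (60520 - 270) + ((-88 + 110) + 17262) = 60250 + (22 + 17262) = 60250 + 17284 = 77534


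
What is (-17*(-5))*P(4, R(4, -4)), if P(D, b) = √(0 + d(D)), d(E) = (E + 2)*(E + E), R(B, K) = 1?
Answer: 340*√3 ≈ 588.90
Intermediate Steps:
d(E) = 2*E*(2 + E) (d(E) = (2 + E)*(2*E) = 2*E*(2 + E))
P(D, b) = √2*√(D*(2 + D)) (P(D, b) = √(0 + 2*D*(2 + D)) = √(2*D*(2 + D)) = √2*√(D*(2 + D)))
(-17*(-5))*P(4, R(4, -4)) = (-17*(-5))*(√2*√(4*(2 + 4))) = 85*(√2*√(4*6)) = 85*(√2*√24) = 85*(√2*(2*√6)) = 85*(4*√3) = 340*√3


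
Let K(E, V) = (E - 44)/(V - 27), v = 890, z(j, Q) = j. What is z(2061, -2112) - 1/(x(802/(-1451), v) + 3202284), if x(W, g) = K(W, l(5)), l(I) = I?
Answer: 105341187400106/51111687247 ≈ 2061.0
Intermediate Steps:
K(E, V) = (-44 + E)/(-27 + V)
x(W, g) = 2 - W/22 (x(W, g) = (-44 + W)/(-27 + 5) = (-44 + W)/(-22) = -(-44 + W)/22 = 2 - W/22)
z(2061, -2112) - 1/(x(802/(-1451), v) + 3202284) = 2061 - 1/((2 - 401/(11*(-1451))) + 3202284) = 2061 - 1/((2 - 401*(-1)/(11*1451)) + 3202284) = 2061 - 1/((2 - 1/22*(-802/1451)) + 3202284) = 2061 - 1/((2 + 401/15961) + 3202284) = 2061 - 1/(32323/15961 + 3202284) = 2061 - 1/51111687247/15961 = 2061 - 1*15961/51111687247 = 2061 - 15961/51111687247 = 105341187400106/51111687247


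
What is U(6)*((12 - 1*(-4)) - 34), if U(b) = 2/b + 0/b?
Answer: -6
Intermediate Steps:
U(b) = 2/b (U(b) = 2/b + 0 = 2/b)
U(6)*((12 - 1*(-4)) - 34) = (2/6)*((12 - 1*(-4)) - 34) = (2*(⅙))*((12 + 4) - 34) = (16 - 34)/3 = (⅓)*(-18) = -6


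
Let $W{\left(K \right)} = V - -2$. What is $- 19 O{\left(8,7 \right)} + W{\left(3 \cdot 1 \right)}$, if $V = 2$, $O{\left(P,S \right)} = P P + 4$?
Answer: $-1288$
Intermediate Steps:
$O{\left(P,S \right)} = 4 + P^{2}$ ($O{\left(P,S \right)} = P^{2} + 4 = 4 + P^{2}$)
$W{\left(K \right)} = 4$ ($W{\left(K \right)} = 2 - -2 = 2 + 2 = 4$)
$- 19 O{\left(8,7 \right)} + W{\left(3 \cdot 1 \right)} = - 19 \left(4 + 8^{2}\right) + 4 = - 19 \left(4 + 64\right) + 4 = \left(-19\right) 68 + 4 = -1292 + 4 = -1288$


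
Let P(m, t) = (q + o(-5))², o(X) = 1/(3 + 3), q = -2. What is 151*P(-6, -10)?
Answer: 18271/36 ≈ 507.53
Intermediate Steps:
o(X) = ⅙ (o(X) = 1/6 = ⅙)
P(m, t) = 121/36 (P(m, t) = (-2 + ⅙)² = (-11/6)² = 121/36)
151*P(-6, -10) = 151*(121/36) = 18271/36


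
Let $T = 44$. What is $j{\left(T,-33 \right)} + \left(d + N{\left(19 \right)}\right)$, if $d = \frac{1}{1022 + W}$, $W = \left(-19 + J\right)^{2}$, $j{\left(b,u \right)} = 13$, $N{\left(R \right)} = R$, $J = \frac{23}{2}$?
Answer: $\frac{138020}{4313} \approx 32.001$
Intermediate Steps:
$J = \frac{23}{2}$ ($J = 23 \cdot \frac{1}{2} = \frac{23}{2} \approx 11.5$)
$W = \frac{225}{4}$ ($W = \left(-19 + \frac{23}{2}\right)^{2} = \left(- \frac{15}{2}\right)^{2} = \frac{225}{4} \approx 56.25$)
$d = \frac{4}{4313}$ ($d = \frac{1}{1022 + \frac{225}{4}} = \frac{1}{\frac{4313}{4}} = \frac{4}{4313} \approx 0.00092743$)
$j{\left(T,-33 \right)} + \left(d + N{\left(19 \right)}\right) = 13 + \left(\frac{4}{4313} + 19\right) = 13 + \frac{81951}{4313} = \frac{138020}{4313}$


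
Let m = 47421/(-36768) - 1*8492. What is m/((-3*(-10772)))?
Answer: -104093759/396064896 ≈ -0.26282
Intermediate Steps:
m = -104093759/12256 (m = 47421*(-1/36768) - 8492 = -15807/12256 - 8492 = -104093759/12256 ≈ -8493.3)
m/((-3*(-10772))) = -104093759/(12256*((-3*(-10772)))) = -104093759/12256/32316 = -104093759/12256*1/32316 = -104093759/396064896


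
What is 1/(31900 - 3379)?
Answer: 1/28521 ≈ 3.5062e-5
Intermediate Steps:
1/(31900 - 3379) = 1/28521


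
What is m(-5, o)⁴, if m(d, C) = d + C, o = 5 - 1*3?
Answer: 81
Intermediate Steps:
o = 2 (o = 5 - 3 = 2)
m(d, C) = C + d
m(-5, o)⁴ = (2 - 5)⁴ = (-3)⁴ = 81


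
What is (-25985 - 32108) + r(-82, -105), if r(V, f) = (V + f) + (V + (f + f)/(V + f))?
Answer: -10913484/187 ≈ -58361.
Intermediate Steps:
r(V, f) = f + 2*V + 2*f/(V + f) (r(V, f) = (V + f) + (V + (2*f)/(V + f)) = (V + f) + (V + 2*f/(V + f)) = f + 2*V + 2*f/(V + f))
(-25985 - 32108) + r(-82, -105) = (-25985 - 32108) + ((-105)² + 2*(-105) + 2*(-82)² + 3*(-82)*(-105))/(-82 - 105) = -58093 + (11025 - 210 + 2*6724 + 25830)/(-187) = -58093 - (11025 - 210 + 13448 + 25830)/187 = -58093 - 1/187*50093 = -58093 - 50093/187 = -10913484/187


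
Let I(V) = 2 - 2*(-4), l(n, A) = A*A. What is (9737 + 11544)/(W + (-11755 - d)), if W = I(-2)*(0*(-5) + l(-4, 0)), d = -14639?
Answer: 21281/2884 ≈ 7.3790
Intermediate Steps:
l(n, A) = A²
I(V) = 10 (I(V) = 2 + 8 = 10)
W = 0 (W = 10*(0*(-5) + 0²) = 10*(0 + 0) = 10*0 = 0)
(9737 + 11544)/(W + (-11755 - d)) = (9737 + 11544)/(0 + (-11755 - 1*(-14639))) = 21281/(0 + (-11755 + 14639)) = 21281/(0 + 2884) = 21281/2884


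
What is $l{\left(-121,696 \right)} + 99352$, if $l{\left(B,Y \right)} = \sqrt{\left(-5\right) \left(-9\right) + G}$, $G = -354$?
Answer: $99352 + i \sqrt{309} \approx 99352.0 + 17.578 i$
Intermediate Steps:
$l{\left(B,Y \right)} = i \sqrt{309}$ ($l{\left(B,Y \right)} = \sqrt{\left(-5\right) \left(-9\right) - 354} = \sqrt{45 - 354} = \sqrt{-309} = i \sqrt{309}$)
$l{\left(-121,696 \right)} + 99352 = i \sqrt{309} + 99352 = 99352 + i \sqrt{309}$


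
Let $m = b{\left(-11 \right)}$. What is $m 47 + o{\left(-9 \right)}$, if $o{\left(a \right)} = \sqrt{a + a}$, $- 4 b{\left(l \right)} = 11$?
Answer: $- \frac{517}{4} + 3 i \sqrt{2} \approx -129.25 + 4.2426 i$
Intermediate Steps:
$b{\left(l \right)} = - \frac{11}{4}$ ($b{\left(l \right)} = \left(- \frac{1}{4}\right) 11 = - \frac{11}{4}$)
$o{\left(a \right)} = \sqrt{2} \sqrt{a}$ ($o{\left(a \right)} = \sqrt{2 a} = \sqrt{2} \sqrt{a}$)
$m = - \frac{11}{4} \approx -2.75$
$m 47 + o{\left(-9 \right)} = \left(- \frac{11}{4}\right) 47 + \sqrt{2} \sqrt{-9} = - \frac{517}{4} + \sqrt{2} \cdot 3 i = - \frac{517}{4} + 3 i \sqrt{2}$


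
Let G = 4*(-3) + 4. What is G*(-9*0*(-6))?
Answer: 0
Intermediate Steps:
G = -8 (G = -12 + 4 = -8)
G*(-9*0*(-6)) = -8*(-9*0)*(-6) = -0*(-6) = -8*0 = 0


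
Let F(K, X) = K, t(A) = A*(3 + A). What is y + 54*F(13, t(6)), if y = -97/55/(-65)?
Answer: 2509747/3575 ≈ 702.03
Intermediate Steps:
y = 97/3575 (y = -97*1/55*(-1/65) = -97/55*(-1/65) = 97/3575 ≈ 0.027133)
y + 54*F(13, t(6)) = 97/3575 + 54*13 = 97/3575 + 702 = 2509747/3575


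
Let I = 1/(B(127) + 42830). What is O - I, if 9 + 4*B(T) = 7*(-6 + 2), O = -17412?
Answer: -2982379600/171283 ≈ -17412.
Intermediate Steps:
B(T) = -37/4 (B(T) = -9/4 + (7*(-6 + 2))/4 = -9/4 + (7*(-4))/4 = -9/4 + (1/4)*(-28) = -9/4 - 7 = -37/4)
I = 4/171283 (I = 1/(-37/4 + 42830) = 1/(171283/4) = 4/171283 ≈ 2.3353e-5)
O - I = -17412 - 1*4/171283 = -17412 - 4/171283 = -2982379600/171283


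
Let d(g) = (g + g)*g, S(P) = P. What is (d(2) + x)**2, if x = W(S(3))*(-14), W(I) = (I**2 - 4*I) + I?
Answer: 64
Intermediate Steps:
W(I) = I**2 - 3*I
d(g) = 2*g**2 (d(g) = (2*g)*g = 2*g**2)
x = 0 (x = (3*(-3 + 3))*(-14) = (3*0)*(-14) = 0*(-14) = 0)
(d(2) + x)**2 = (2*2**2 + 0)**2 = (2*4 + 0)**2 = (8 + 0)**2 = 8**2 = 64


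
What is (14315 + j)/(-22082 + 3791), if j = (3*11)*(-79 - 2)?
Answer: -11642/18291 ≈ -0.63649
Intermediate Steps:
j = -2673 (j = 33*(-81) = -2673)
(14315 + j)/(-22082 + 3791) = (14315 - 2673)/(-22082 + 3791) = 11642/(-18291) = 11642*(-1/18291) = -11642/18291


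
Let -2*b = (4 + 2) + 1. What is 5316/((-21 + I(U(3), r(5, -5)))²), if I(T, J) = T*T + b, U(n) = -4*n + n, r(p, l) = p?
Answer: 21264/12769 ≈ 1.6653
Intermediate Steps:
b = -7/2 (b = -((4 + 2) + 1)/2 = -(6 + 1)/2 = -½*7 = -7/2 ≈ -3.5000)
U(n) = -3*n
I(T, J) = -7/2 + T² (I(T, J) = T*T - 7/2 = T² - 7/2 = -7/2 + T²)
5316/((-21 + I(U(3), r(5, -5)))²) = 5316/((-21 + (-7/2 + (-3*3)²))²) = 5316/((-21 + (-7/2 + (-9)²))²) = 5316/((-21 + (-7/2 + 81))²) = 5316/((-21 + 155/2)²) = 5316/((113/2)²) = 5316/(12769/4) = 5316*(4/12769) = 21264/12769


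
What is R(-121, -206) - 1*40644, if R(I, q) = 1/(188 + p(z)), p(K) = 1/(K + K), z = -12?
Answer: -183345060/4511 ≈ -40644.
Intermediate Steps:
p(K) = 1/(2*K)
R(I, q) = 24/4511 (R(I, q) = 1/(188 + (½)/(-12)) = 1/(188 + (½)*(-1/12)) = 1/(188 - 1/24) = 1/(4511/24) = 24/4511)
R(-121, -206) - 1*40644 = 24/4511 - 1*40644 = 24/4511 - 40644 = -183345060/4511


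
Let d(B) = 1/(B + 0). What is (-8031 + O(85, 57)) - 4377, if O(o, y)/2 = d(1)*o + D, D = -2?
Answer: -12242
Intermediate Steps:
d(B) = 1/B
O(o, y) = -4 + 2*o (O(o, y) = 2*(o/1 - 2) = 2*(1*o - 2) = 2*(o - 2) = 2*(-2 + o) = -4 + 2*o)
(-8031 + O(85, 57)) - 4377 = (-8031 + (-4 + 2*85)) - 4377 = (-8031 + (-4 + 170)) - 4377 = (-8031 + 166) - 4377 = -7865 - 4377 = -12242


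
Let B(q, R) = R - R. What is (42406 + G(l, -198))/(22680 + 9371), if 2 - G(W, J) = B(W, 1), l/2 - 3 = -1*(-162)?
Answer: 42408/32051 ≈ 1.3231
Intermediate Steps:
l = 330 (l = 6 + 2*(-1*(-162)) = 6 + 2*162 = 6 + 324 = 330)
B(q, R) = 0
G(W, J) = 2 (G(W, J) = 2 - 1*0 = 2 + 0 = 2)
(42406 + G(l, -198))/(22680 + 9371) = (42406 + 2)/(22680 + 9371) = 42408/32051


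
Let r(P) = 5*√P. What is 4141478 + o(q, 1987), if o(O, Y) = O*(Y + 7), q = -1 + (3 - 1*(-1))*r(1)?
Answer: 4179364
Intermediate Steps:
q = 19 (q = -1 + (3 - 1*(-1))*(5*√1) = -1 + (3 + 1)*(5*1) = -1 + 4*5 = -1 + 20 = 19)
o(O, Y) = O*(7 + Y)
4141478 + o(q, 1987) = 4141478 + 19*(7 + 1987) = 4141478 + 19*1994 = 4141478 + 37886 = 4179364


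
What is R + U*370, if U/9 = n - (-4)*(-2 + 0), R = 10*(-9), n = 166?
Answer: 526050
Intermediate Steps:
R = -90
U = 1422 (U = 9*(166 - (-4)*(-2 + 0)) = 9*(166 - (-4)*(-2)) = 9*(166 - 1*8) = 9*(166 - 8) = 9*158 = 1422)
R + U*370 = -90 + 1422*370 = -90 + 526140 = 526050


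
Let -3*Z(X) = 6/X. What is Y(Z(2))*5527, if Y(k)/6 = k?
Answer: -33162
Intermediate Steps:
Z(X) = -2/X
Y(k) = 6*k
Y(Z(2))*5527 = (6*(-2/2))*5527 = (6*(-2*½))*5527 = (6*(-1))*5527 = -6*5527 = -33162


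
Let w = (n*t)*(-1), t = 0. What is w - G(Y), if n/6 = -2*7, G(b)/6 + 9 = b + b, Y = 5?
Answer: -6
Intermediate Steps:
G(b) = -54 + 12*b (G(b) = -54 + 6*(b + b) = -54 + 6*(2*b) = -54 + 12*b)
n = -84 (n = 6*(-2*7) = 6*(-14) = -84)
w = 0 (w = -84*0*(-1) = 0*(-1) = 0)
w - G(Y) = 0 - (-54 + 12*5) = 0 - (-54 + 60) = 0 - 1*6 = 0 - 6 = -6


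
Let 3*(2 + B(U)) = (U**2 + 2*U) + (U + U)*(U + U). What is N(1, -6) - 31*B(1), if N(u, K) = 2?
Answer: -25/3 ≈ -8.3333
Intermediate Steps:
B(U) = -2 + 2*U/3 + 5*U**2/3 (B(U) = -2 + ((U**2 + 2*U) + (U + U)*(U + U))/3 = -2 + ((U**2 + 2*U) + (2*U)*(2*U))/3 = -2 + ((U**2 + 2*U) + 4*U**2)/3 = -2 + (2*U + 5*U**2)/3 = -2 + (2*U/3 + 5*U**2/3) = -2 + 2*U/3 + 5*U**2/3)
N(1, -6) - 31*B(1) = 2 - 31*(-2 + (2/3)*1 + (5/3)*1**2) = 2 - 31*(-2 + 2/3 + (5/3)*1) = 2 - 31*(-2 + 2/3 + 5/3) = 2 - 31*1/3 = 2 - 31/3 = -25/3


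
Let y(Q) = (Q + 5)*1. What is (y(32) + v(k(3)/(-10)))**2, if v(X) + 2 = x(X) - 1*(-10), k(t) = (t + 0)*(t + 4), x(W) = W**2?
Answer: 24413481/10000 ≈ 2441.3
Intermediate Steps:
k(t) = t*(4 + t)
y(Q) = 5 + Q (y(Q) = (5 + Q)*1 = 5 + Q)
v(X) = 8 + X**2 (v(X) = -2 + (X**2 - 1*(-10)) = -2 + (X**2 + 10) = -2 + (10 + X**2) = 8 + X**2)
(y(32) + v(k(3)/(-10)))**2 = ((5 + 32) + (8 + ((3*(4 + 3))/(-10))**2))**2 = (37 + (8 + ((3*7)*(-1/10))**2))**2 = (37 + (8 + (21*(-1/10))**2))**2 = (37 + (8 + (-21/10)**2))**2 = (37 + (8 + 441/100))**2 = (37 + 1241/100)**2 = (4941/100)**2 = 24413481/10000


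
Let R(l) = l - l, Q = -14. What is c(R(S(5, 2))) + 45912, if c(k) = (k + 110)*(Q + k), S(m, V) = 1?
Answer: 44372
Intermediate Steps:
R(l) = 0
c(k) = (-14 + k)*(110 + k) (c(k) = (k + 110)*(-14 + k) = (110 + k)*(-14 + k) = (-14 + k)*(110 + k))
c(R(S(5, 2))) + 45912 = (-1540 + 0**2 + 96*0) + 45912 = (-1540 + 0 + 0) + 45912 = -1540 + 45912 = 44372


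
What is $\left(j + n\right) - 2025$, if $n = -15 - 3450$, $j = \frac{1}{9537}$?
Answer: $- \frac{52358129}{9537} \approx -5490.0$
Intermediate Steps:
$j = \frac{1}{9537} \approx 0.00010485$
$n = -3465$ ($n = -15 - 3450 = -3465$)
$\left(j + n\right) - 2025 = \left(\frac{1}{9537} - 3465\right) - 2025 = - \frac{33045704}{9537} - 2025 = - \frac{52358129}{9537}$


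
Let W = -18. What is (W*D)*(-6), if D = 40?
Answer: 4320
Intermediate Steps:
(W*D)*(-6) = -18*40*(-6) = -720*(-6) = 4320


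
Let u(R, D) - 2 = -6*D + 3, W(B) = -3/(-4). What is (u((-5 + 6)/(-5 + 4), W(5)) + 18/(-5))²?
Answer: 961/100 ≈ 9.6100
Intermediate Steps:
W(B) = ¾ (W(B) = -3*(-¼) = ¾)
u(R, D) = 5 - 6*D (u(R, D) = 2 + (-6*D + 3) = 2 + (3 - 6*D) = 5 - 6*D)
(u((-5 + 6)/(-5 + 4), W(5)) + 18/(-5))² = ((5 - 6*¾) + 18/(-5))² = ((5 - 9/2) + 18*(-⅕))² = (½ - 18/5)² = (-31/10)² = 961/100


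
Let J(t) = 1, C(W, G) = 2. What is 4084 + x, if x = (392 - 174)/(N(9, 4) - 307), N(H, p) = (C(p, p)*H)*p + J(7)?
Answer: 477719/117 ≈ 4083.1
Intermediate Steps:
N(H, p) = 1 + 2*H*p (N(H, p) = (2*H)*p + 1 = 2*H*p + 1 = 1 + 2*H*p)
x = -109/117 (x = (392 - 174)/((1 + 2*9*4) - 307) = 218/((1 + 72) - 307) = 218/(73 - 307) = 218/(-234) = 218*(-1/234) = -109/117 ≈ -0.93162)
4084 + x = 4084 - 109/117 = 477719/117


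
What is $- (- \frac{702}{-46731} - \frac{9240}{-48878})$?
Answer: $- \frac{77684466}{380686303} \approx -0.20406$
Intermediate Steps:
$- (- \frac{702}{-46731} - \frac{9240}{-48878}) = - (\left(-702\right) \left(- \frac{1}{46731}\right) - - \frac{4620}{24439}) = - (\frac{234}{15577} + \frac{4620}{24439}) = \left(-1\right) \frac{77684466}{380686303} = - \frac{77684466}{380686303}$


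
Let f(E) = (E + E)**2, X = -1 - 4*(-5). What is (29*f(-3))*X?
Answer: 19836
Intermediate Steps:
X = 19 (X = -1 + 20 = 19)
f(E) = 4*E**2 (f(E) = (2*E)**2 = 4*E**2)
(29*f(-3))*X = (29*(4*(-3)**2))*19 = (29*(4*9))*19 = (29*36)*19 = 1044*19 = 19836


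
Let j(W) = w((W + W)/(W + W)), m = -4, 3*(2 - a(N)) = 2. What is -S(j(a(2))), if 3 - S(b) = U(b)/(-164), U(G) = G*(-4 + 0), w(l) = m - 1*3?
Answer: -130/41 ≈ -3.1707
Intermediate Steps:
a(N) = 4/3 (a(N) = 2 - ⅓*2 = 2 - ⅔ = 4/3)
w(l) = -7 (w(l) = -4 - 1*3 = -4 - 3 = -7)
U(G) = -4*G (U(G) = G*(-4) = -4*G)
j(W) = -7
S(b) = 3 - b/41 (S(b) = 3 - (-4*b)/(-164) = 3 - (-4*b)*(-1)/164 = 3 - b/41)
-S(j(a(2))) = -(3 - 1/41*(-7)) = -(3 + 7/41) = -1*130/41 = -130/41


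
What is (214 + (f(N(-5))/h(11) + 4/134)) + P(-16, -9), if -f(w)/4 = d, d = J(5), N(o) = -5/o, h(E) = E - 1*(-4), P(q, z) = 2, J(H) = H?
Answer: 43154/201 ≈ 214.70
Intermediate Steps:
h(E) = 4 + E (h(E) = E + 4 = 4 + E)
d = 5
f(w) = -20 (f(w) = -4*5 = -20)
(214 + (f(N(-5))/h(11) + 4/134)) + P(-16, -9) = (214 + (-20/(4 + 11) + 4/134)) + 2 = (214 + (-20/15 + 4*(1/134))) + 2 = (214 + (-20*1/15 + 2/67)) + 2 = (214 + (-4/3 + 2/67)) + 2 = (214 - 262/201) + 2 = 42752/201 + 2 = 43154/201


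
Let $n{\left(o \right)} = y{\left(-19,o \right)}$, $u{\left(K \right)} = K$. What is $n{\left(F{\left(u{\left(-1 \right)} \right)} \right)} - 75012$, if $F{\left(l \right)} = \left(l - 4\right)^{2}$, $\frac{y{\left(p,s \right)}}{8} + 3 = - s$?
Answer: $-75236$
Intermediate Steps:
$y{\left(p,s \right)} = -24 - 8 s$ ($y{\left(p,s \right)} = -24 + 8 \left(- s\right) = -24 - 8 s$)
$F{\left(l \right)} = \left(-4 + l\right)^{2}$
$n{\left(o \right)} = -24 - 8 o$
$n{\left(F{\left(u{\left(-1 \right)} \right)} \right)} - 75012 = \left(-24 - 8 \left(-4 - 1\right)^{2}\right) - 75012 = \left(-24 - 8 \left(-5\right)^{2}\right) - 75012 = \left(-24 - 200\right) - 75012 = -224 - 75012 = -75236$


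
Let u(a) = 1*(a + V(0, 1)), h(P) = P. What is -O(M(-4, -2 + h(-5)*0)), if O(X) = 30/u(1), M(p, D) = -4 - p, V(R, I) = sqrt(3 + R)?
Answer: 15 - 15*sqrt(3) ≈ -10.981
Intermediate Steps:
u(a) = a + sqrt(3) (u(a) = 1*(a + sqrt(3 + 0)) = 1*(a + sqrt(3)) = a + sqrt(3))
O(X) = 30/(1 + sqrt(3))
-O(M(-4, -2 + h(-5)*0)) = -(-15 + 15*sqrt(3)) = 15 - 15*sqrt(3)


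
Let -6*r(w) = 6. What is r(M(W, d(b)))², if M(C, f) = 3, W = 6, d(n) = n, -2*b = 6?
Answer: 1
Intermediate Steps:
b = -3 (b = -½*6 = -3)
r(w) = -1 (r(w) = -⅙*6 = -1)
r(M(W, d(b)))² = (-1)² = 1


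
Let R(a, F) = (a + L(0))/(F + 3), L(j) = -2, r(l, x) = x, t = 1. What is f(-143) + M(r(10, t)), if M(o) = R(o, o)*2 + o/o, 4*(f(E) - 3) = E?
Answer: -129/4 ≈ -32.250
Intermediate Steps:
f(E) = 3 + E/4
R(a, F) = (-2 + a)/(3 + F) (R(a, F) = (a - 2)/(F + 3) = (-2 + a)/(3 + F))
M(o) = 1 + 2*(-2 + o)/(3 + o) (M(o) = ((-2 + o)/(3 + o))*2 + o/o = 2*(-2 + o)/(3 + o) + 1 = 1 + 2*(-2 + o)/(3 + o))
f(-143) + M(r(10, t)) = (3 + (¼)*(-143)) + (-1 + 3*1)/(3 + 1) = (3 - 143/4) + (-1 + 3)/4 = -131/4 + (¼)*2 = -131/4 + ½ = -129/4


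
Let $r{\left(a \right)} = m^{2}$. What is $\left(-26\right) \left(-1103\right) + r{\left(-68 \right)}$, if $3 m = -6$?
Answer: $28682$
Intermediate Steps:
$m = -2$ ($m = \frac{1}{3} \left(-6\right) = -2$)
$r{\left(a \right)} = 4$ ($r{\left(a \right)} = \left(-2\right)^{2} = 4$)
$\left(-26\right) \left(-1103\right) + r{\left(-68 \right)} = \left(-26\right) \left(-1103\right) + 4 = 28678 + 4 = 28682$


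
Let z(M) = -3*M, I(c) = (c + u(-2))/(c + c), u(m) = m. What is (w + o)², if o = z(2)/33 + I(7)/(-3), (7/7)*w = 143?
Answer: 4346369329/213444 ≈ 20363.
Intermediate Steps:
w = 143
I(c) = (-2 + c)/(2*c) (I(c) = (c - 2)/(c + c) = (-2 + c)/((2*c)) = (-2 + c)*(1/(2*c)) = (-2 + c)/(2*c))
o = -139/462 (o = -3*2/33 + ((½)*(-2 + 7)/7)/(-3) = -6*1/33 + ((½)*(⅐)*5)*(-⅓) = -2/11 + (5/14)*(-⅓) = -2/11 - 5/42 = -139/462 ≈ -0.30087)
(w + o)² = (143 - 139/462)² = (65927/462)² = 4346369329/213444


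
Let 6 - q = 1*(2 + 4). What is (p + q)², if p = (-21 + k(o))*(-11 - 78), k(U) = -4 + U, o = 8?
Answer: 2289169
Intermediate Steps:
q = 0 (q = 6 - (2 + 4) = 6 - 6 = 0)
p = 1513 (p = (-21 + (-4 + 8))*(-11 - 78) = (-21 + 4)*(-89) = -17*(-89) = 1513)
(p + q)² = (1513 + 0)² = 1513² = 2289169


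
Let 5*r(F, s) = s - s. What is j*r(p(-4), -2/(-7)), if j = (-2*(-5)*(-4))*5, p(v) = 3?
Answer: 0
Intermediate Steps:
j = -200 (j = (10*(-4))*5 = -40*5 = -200)
r(F, s) = 0 (r(F, s) = (s - s)/5 = (1/5)*0 = 0)
j*r(p(-4), -2/(-7)) = -200*0 = 0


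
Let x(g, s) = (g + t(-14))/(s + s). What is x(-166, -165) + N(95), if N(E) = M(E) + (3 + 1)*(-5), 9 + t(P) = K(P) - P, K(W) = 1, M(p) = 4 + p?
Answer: 2623/33 ≈ 79.485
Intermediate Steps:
t(P) = -8 - P (t(P) = -9 + (1 - P) = -8 - P)
x(g, s) = (6 + g)/(2*s) (x(g, s) = (g + (-8 - 1*(-14)))/(s + s) = (g + (-8 + 14))/((2*s)) = (g + 6)*(1/(2*s)) = (6 + g)*(1/(2*s)) = (6 + g)/(2*s))
N(E) = -16 + E (N(E) = (4 + E) + (3 + 1)*(-5) = (4 + E) + 4*(-5) = (4 + E) - 20 = -16 + E)
x(-166, -165) + N(95) = (1/2)*(6 - 166)/(-165) + (-16 + 95) = (1/2)*(-1/165)*(-160) + 79 = 16/33 + 79 = 2623/33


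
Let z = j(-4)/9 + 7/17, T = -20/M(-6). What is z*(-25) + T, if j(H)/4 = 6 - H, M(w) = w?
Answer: -18065/153 ≈ -118.07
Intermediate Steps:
j(H) = 24 - 4*H (j(H) = 4*(6 - H) = 24 - 4*H)
T = 10/3 (T = -20/(-6) = -20*(-1/6) = 10/3 ≈ 3.3333)
z = 743/153 (z = (24 - 4*(-4))/9 + 7/17 = (24 + 16)*(1/9) + 7*(1/17) = 40*(1/9) + 7/17 = 40/9 + 7/17 = 743/153 ≈ 4.8562)
z*(-25) + T = (743/153)*(-25) + 10/3 = -18575/153 + 10/3 = -18065/153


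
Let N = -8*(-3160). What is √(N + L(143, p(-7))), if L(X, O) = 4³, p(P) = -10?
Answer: 48*√11 ≈ 159.20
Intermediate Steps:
L(X, O) = 64
N = 25280
√(N + L(143, p(-7))) = √(25280 + 64) = √25344 = 48*√11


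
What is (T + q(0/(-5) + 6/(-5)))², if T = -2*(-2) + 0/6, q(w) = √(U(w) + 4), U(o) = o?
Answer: (20 + √70)²/25 ≈ 32.187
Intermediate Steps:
q(w) = √(4 + w) (q(w) = √(w + 4) = √(4 + w))
T = 4 (T = 4 + 0*(⅙) = 4 + 0 = 4)
(T + q(0/(-5) + 6/(-5)))² = (4 + √(4 + (0/(-5) + 6/(-5))))² = (4 + √(4 + (0*(-⅕) + 6*(-⅕))))² = (4 + √(4 + (0 - 6/5)))² = (4 + √(4 - 6/5))² = (4 + √(14/5))² = (4 + √70/5)²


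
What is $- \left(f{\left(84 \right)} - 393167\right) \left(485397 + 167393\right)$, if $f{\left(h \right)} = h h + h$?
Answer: $251994565330$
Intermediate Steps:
$f{\left(h \right)} = h + h^{2}$ ($f{\left(h \right)} = h^{2} + h = h + h^{2}$)
$- \left(f{\left(84 \right)} - 393167\right) \left(485397 + 167393\right) = - \left(84 \left(1 + 84\right) - 393167\right) \left(485397 + 167393\right) = - \left(84 \cdot 85 - 393167\right) 652790 = - \left(7140 - 393167\right) 652790 = - \left(-386027\right) 652790 = \left(-1\right) \left(-251994565330\right) = 251994565330$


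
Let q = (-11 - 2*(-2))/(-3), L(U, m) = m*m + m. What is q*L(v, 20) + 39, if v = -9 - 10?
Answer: 1019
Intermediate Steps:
v = -19
L(U, m) = m + m² (L(U, m) = m² + m = m + m²)
q = 7/3 (q = -(-11 + 4)/3 = -⅓*(-7) = 7/3 ≈ 2.3333)
q*L(v, 20) + 39 = 7*(20*(1 + 20))/3 + 39 = 7*(20*21)/3 + 39 = (7/3)*420 + 39 = 980 + 39 = 1019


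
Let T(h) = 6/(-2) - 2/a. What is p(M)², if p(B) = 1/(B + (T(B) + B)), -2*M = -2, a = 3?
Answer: 9/25 ≈ 0.36000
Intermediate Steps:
T(h) = -11/3 (T(h) = 6/(-2) - 2/3 = 6*(-½) - 2*⅓ = -3 - ⅔ = -11/3)
M = 1 (M = -½*(-2) = 1)
p(B) = 1/(-11/3 + 2*B) (p(B) = 1/(B + (-11/3 + B)) = 1/(-11/3 + 2*B))
p(M)² = (3/(-11 + 6*1))² = (3/(-11 + 6))² = (3/(-5))² = (3*(-⅕))² = (-⅗)² = 9/25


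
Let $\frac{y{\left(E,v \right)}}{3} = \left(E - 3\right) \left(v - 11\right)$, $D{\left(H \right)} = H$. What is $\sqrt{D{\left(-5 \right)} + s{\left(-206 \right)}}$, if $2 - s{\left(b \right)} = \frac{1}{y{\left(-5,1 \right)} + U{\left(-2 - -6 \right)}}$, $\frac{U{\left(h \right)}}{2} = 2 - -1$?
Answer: $\frac{i \sqrt{181794}}{246} \approx 1.7332 i$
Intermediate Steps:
$U{\left(h \right)} = 6$ ($U{\left(h \right)} = 2 \left(2 - -1\right) = 2 \left(2 + 1\right) = 2 \cdot 3 = 6$)
$y{\left(E,v \right)} = 3 \left(-11 + v\right) \left(-3 + E\right)$ ($y{\left(E,v \right)} = 3 \left(E - 3\right) \left(v - 11\right) = 3 \left(-3 + E\right) \left(-11 + v\right) = 3 \left(-11 + v\right) \left(-3 + E\right)$)
$s{\left(b \right)} = \frac{491}{246}$ ($s{\left(b \right)} = 2 - \frac{1}{\left(99 - -165 - 9 + 3 \left(-5\right) 1\right) + 6} = 2 - \frac{1}{\left(99 + 165 - 9 - 15\right) + 6} = 2 - \frac{1}{240 + 6} = 2 - \frac{1}{246} = \frac{491}{246}$)
$\sqrt{D{\left(-5 \right)} + s{\left(-206 \right)}} = \sqrt{-5 + \frac{491}{246}} = \sqrt{- \frac{739}{246}} = \frac{i \sqrt{181794}}{246}$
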